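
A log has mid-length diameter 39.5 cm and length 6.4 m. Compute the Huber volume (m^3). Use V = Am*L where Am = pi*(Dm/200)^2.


Huber: V = Am * L,  Am = pi*(Dm/200)^2
Am = pi*(39.5/200)^2 = 0.122542 m^2
V = 0.122542*6.4 = 0.7843 m^3

0.7843


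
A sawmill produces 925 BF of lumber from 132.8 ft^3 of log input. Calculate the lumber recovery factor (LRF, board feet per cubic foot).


Formula: LRF = Lumber Output (BF) / Log Input (ft^3)
LRF = 925 BF / 132.8 ft^3
LRF = 6.97 BF/ft^3

6.97


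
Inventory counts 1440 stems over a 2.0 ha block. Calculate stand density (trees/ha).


Formula: Stand Density = N_trees / Area_ha
Density = 1440 trees / 2.0 ha
Density = 720 trees/ha

720


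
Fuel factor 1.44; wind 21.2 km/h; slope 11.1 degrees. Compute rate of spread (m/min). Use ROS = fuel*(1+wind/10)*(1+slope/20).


Formula: ROS = fuel * (1 + wind/10) * (1 + slope/20)
Wind factor = 1 + 21.2/10 = 3.12
Slope factor = 1 + 11.1/20 = 1.555
ROS = 1.44 * 3.12 * 1.555 = 6.99 m/min

6.99


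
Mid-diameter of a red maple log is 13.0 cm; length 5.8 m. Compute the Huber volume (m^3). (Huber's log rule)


Huber: V = Am * L,  Am = pi*(Dm/200)^2
Am = pi*(13.0/200)^2 = 0.013273 m^2
V = 0.013273*5.8 = 0.077 m^3

0.077


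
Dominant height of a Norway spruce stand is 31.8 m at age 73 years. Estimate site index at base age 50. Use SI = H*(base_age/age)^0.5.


Formula: SI = H_dom * (base_age / age)^0.5
Age ratio = 50 / 73 = 0.68493
sqrt(age_ratio) = 0.82761
SI = 31.8 * 0.82761 = 26.3 m

26.3


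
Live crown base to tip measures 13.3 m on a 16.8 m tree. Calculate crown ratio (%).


Formula: Crown Ratio = (Crown Length / Total Height) * 100
CR = (13.3 m / 16.8 m) * 100
CR = 0.7917 * 100 = 79.2%

79.2


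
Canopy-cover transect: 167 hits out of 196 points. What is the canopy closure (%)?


Formula: Canopy closure = covered points / total points * 100
Closure = 167 / 196 * 100
Closure = 0.852 * 100 = 85.2%

85.2


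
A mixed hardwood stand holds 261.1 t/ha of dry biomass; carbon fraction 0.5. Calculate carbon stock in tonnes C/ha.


Formula: Carbon Stock = Biomass * Carbon Fraction
C = 261.1 t/ha * 0.5
C = 130.6 t C/ha

130.6


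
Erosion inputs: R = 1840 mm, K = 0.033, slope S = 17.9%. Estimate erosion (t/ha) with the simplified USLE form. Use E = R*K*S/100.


Formula: E = R * K * S / 100  (simplified USLE)
R * K = 1840 * 0.033 = 60.72
E = 60.72 * 17.9 / 100 = 10.87 t/ha

10.87


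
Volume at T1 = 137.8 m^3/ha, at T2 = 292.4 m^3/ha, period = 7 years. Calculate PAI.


Formula: PAI = (V_T2 - V_T1) / (T2 - T1)
Volume increment = 292.4 - 137.8 = 154.6 m^3/ha
PAI = 154.6 / 7 = 22.09 m^3/ha/year

22.09


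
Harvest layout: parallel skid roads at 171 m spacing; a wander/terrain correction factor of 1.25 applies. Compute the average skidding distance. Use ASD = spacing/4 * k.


Formula: ASD = (spacing / 4) * correction
Uncorrected distance = spacing / 4 = 171 / 4 = 42.75 m
ASD = 42.75 * 1.25 = 53 m

53


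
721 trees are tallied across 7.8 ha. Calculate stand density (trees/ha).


Formula: Stand Density = N_trees / Area_ha
Density = 721 trees / 7.8 ha
Density = 92 trees/ha

92


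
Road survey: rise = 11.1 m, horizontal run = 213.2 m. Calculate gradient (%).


Formula: Gradient = rise / run * 100
Gradient = 11.1 / 213.2 * 100 = 5.2%

5.2


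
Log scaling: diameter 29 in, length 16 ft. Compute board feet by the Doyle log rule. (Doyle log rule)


Doyle: BF = (D - 4)^2 * L / 16
Adjusted diameter = 29 - 4 = 25 in
(D-4)^2 = 25^2 = 625
BF = 625 * 16 / 16 = 625 BF

625


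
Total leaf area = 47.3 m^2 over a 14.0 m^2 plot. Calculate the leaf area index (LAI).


Formula: LAI = total leaf area / ground area  (dimensionless)
LAI = 47.3 m^2 / 14.0 m^2
LAI = 3.38

3.38


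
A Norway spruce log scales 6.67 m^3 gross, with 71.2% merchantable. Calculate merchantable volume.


Formula: MV = V_total * (merchantable_pct / 100)
Merchantable fraction = 71.2% / 100 = 0.712
MV = 6.67 m^3 * 0.712 = 4.749 m^3

4.749


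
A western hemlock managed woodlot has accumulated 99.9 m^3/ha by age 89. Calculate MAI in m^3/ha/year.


Formula: MAI = Total Volume / Stand Age
MAI = 99.9 m^3/ha / 89 years
MAI = 1.12 m^3/ha/year

1.12


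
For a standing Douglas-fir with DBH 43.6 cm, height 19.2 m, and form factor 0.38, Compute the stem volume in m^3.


Formula: V = pi * (DBH/200)^2 * H * ff
Radius = DBH/200 = 43.6/200 = 0.218 m
Radius^2 = 0.218^2 = 0.047524 m^2
V = pi * 0.047524 * 19.2 * 0.38
V = 1.089 m^3

1.089


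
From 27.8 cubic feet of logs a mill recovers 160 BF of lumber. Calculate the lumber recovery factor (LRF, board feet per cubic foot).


Formula: LRF = Lumber Output (BF) / Log Input (ft^3)
LRF = 160 BF / 27.8 ft^3
LRF = 5.76 BF/ft^3

5.76


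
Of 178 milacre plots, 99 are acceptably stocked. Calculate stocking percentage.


Formula: Stocking % = stocked plots / total plots * 100
Stocking = 99 / 178 * 100
Stocking = 0.5562 * 100 = 55.6%

55.6


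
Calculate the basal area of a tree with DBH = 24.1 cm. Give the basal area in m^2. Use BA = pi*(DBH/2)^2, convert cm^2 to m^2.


Formula: BA = pi * (DBH/2)^2 / 10000  (cm^2 to m^2)
Radius = DBH/2 = 24.1/2 = 12.05 cm
BA = pi * 12.05^2 / 10000
   = 456.1671 cm^2 / 10000
   = 0.0456 m^2

0.0456


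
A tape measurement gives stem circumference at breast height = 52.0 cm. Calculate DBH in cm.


Formula: DBH = C / pi
DBH = 52.0 / pi
pi = 3.14159...
DBH = 16.6 cm

16.6


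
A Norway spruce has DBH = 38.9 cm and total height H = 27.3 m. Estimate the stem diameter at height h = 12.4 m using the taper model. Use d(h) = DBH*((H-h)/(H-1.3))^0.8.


Taper: d(h) = DBH * ((H - h) / (H - 1.3))^0.8
Numerator = H - h = 27.3 - 12.4 = 14.9 m
Denominator = H - 1.3 = 27.3 - 1.3 = 26.0 m
Ratio = 14.9 / 26.0 = 0.57308
d = 38.9 * 0.57308^0.8 = 24.9 cm

24.9


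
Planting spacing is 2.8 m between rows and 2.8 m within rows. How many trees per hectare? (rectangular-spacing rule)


Formula: TPH = 10000 m^2/ha / (spacing_x * spacing_y)
Area per tree = 2.8 m * 2.8 m = 7.84 m^2
TPH = 10000 / 7.84 = 1276 trees/ha

1276


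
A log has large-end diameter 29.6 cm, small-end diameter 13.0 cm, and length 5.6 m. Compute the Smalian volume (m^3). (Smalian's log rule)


Smalian: V = (A1 + A2)/2 * L,  A = pi*(D/200)^2
A1 = pi*(29.6/200)^2 = 0.068813 m^2
A2 = pi*(13.0/200)^2 = 0.013273 m^2
V = (0.068813+0.013273)/2*5.6 = 0.2298 m^3

0.2298


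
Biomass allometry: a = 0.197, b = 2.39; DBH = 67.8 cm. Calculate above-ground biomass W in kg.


Formula: W = a * DBH^b  (allometric power law)
DBH^b = 67.8^2.39 = 23803.3986
W = 0.197 * 23803.3986 = 4689.3 kg

4689.3


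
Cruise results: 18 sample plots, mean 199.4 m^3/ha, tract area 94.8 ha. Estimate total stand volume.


Formula: Total Volume = Mean Volume per ha * Total Area
Total Volume = 199.4 m^3/ha * 94.8 ha
Total Volume = 18903 m^3

18903


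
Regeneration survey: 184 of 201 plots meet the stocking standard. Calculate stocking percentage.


Formula: Stocking % = stocked plots / total plots * 100
Stocking = 184 / 201 * 100
Stocking = 0.9154 * 100 = 91.5%

91.5


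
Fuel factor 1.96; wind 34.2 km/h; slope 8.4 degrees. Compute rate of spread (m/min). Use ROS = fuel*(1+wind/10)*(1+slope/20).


Formula: ROS = fuel * (1 + wind/10) * (1 + slope/20)
Wind factor = 1 + 34.2/10 = 4.42
Slope factor = 1 + 8.4/20 = 1.42
ROS = 1.96 * 4.42 * 1.42 = 12.3 m/min

12.3


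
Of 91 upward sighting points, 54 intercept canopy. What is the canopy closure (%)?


Formula: Canopy closure = covered points / total points * 100
Closure = 54 / 91 * 100
Closure = 0.5934 * 100 = 59.3%

59.3


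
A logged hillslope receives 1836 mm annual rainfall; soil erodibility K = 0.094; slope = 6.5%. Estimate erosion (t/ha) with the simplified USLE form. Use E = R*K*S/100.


Formula: E = R * K * S / 100  (simplified USLE)
R * K = 1836 * 0.094 = 172.584
E = 172.584 * 6.5 / 100 = 11.22 t/ha

11.22


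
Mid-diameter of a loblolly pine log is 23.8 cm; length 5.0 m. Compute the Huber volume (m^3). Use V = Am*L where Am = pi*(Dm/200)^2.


Huber: V = Am * L,  Am = pi*(Dm/200)^2
Am = pi*(23.8/200)^2 = 0.044488 m^2
V = 0.044488*5.0 = 0.2224 m^3

0.2224


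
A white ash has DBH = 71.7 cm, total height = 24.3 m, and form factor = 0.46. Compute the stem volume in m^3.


Formula: V = pi * (DBH/200)^2 * H * ff
Radius = DBH/200 = 71.7/200 = 0.3585 m
Radius^2 = 0.3585^2 = 0.12852225 m^2
V = pi * 0.12852225 * 24.3 * 0.46
V = 4.513 m^3

4.513


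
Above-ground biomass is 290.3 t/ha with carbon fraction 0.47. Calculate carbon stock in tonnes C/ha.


Formula: Carbon Stock = Biomass * Carbon Fraction
C = 290.3 t/ha * 0.47
C = 136.4 t C/ha

136.4


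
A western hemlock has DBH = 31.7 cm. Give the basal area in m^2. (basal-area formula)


Formula: BA = pi * (DBH/2)^2 / 10000  (cm^2 to m^2)
Radius = DBH/2 = 31.7/2 = 15.85 cm
BA = pi * 15.85^2 / 10000
   = 789.2388 cm^2 / 10000
   = 0.0789 m^2

0.0789


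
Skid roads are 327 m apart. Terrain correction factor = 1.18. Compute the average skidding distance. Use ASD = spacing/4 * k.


Formula: ASD = (spacing / 4) * correction
Uncorrected distance = spacing / 4 = 327 / 4 = 81.75 m
ASD = 81.75 * 1.18 = 96 m

96


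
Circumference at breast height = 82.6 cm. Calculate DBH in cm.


Formula: DBH = C / pi
DBH = 82.6 / pi
pi = 3.14159...
DBH = 26.3 cm

26.3


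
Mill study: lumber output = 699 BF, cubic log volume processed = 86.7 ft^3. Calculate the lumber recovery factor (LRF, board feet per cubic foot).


Formula: LRF = Lumber Output (BF) / Log Input (ft^3)
LRF = 699 BF / 86.7 ft^3
LRF = 8.06 BF/ft^3

8.06


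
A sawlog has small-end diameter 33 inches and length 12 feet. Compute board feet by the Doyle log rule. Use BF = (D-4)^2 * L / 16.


Doyle: BF = (D - 4)^2 * L / 16
Adjusted diameter = 33 - 4 = 29 in
(D-4)^2 = 29^2 = 841
BF = 841 * 12 / 16 = 631 BF

631


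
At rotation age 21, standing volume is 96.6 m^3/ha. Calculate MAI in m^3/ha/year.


Formula: MAI = Total Volume / Stand Age
MAI = 96.6 m^3/ha / 21 years
MAI = 4.6 m^3/ha/year

4.6


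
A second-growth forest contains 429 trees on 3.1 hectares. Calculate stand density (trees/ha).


Formula: Stand Density = N_trees / Area_ha
Density = 429 trees / 3.1 ha
Density = 138 trees/ha

138


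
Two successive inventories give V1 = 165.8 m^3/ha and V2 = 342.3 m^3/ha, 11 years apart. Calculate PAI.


Formula: PAI = (V_T2 - V_T1) / (T2 - T1)
Volume increment = 342.3 - 165.8 = 176.5 m^3/ha
PAI = 176.5 / 11 = 16.05 m^3/ha/year

16.05


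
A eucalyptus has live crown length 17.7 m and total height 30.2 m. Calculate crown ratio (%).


Formula: Crown Ratio = (Crown Length / Total Height) * 100
CR = (17.7 m / 30.2 m) * 100
CR = 0.5861 * 100 = 58.6%

58.6


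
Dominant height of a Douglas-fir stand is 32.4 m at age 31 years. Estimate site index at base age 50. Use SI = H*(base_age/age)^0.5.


Formula: SI = H_dom * (base_age / age)^0.5
Age ratio = 50 / 31 = 1.6129
sqrt(age_ratio) = 1.27
SI = 32.4 * 1.27 = 41.1 m

41.1


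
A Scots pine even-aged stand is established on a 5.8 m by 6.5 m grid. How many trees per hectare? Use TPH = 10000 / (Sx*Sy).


Formula: TPH = 10000 m^2/ha / (spacing_x * spacing_y)
Area per tree = 5.8 m * 6.5 m = 37.7 m^2
TPH = 10000 / 37.7 = 265 trees/ha

265


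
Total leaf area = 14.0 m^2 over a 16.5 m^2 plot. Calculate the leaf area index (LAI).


Formula: LAI = total leaf area / ground area  (dimensionless)
LAI = 14.0 m^2 / 16.5 m^2
LAI = 0.85

0.85


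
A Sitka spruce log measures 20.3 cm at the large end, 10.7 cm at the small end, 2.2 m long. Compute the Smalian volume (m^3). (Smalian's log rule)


Smalian: V = (A1 + A2)/2 * L,  A = pi*(D/200)^2
A1 = pi*(20.3/200)^2 = 0.032365 m^2
A2 = pi*(10.7/200)^2 = 0.008992 m^2
V = (0.032365+0.008992)/2*2.2 = 0.0455 m^3

0.0455


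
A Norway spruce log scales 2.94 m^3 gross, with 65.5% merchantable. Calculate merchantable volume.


Formula: MV = V_total * (merchantable_pct / 100)
Merchantable fraction = 65.5% / 100 = 0.655
MV = 2.94 m^3 * 0.655 = 1.926 m^3

1.926


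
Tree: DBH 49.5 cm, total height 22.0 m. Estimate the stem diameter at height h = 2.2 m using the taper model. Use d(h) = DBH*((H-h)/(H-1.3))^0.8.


Taper: d(h) = DBH * ((H - h) / (H - 1.3))^0.8
Numerator = H - h = 22.0 - 2.2 = 19.8 m
Denominator = H - 1.3 = 22.0 - 1.3 = 20.7 m
Ratio = 19.8 / 20.7 = 0.95652
d = 49.5 * 0.95652^0.8 = 47.8 cm

47.8


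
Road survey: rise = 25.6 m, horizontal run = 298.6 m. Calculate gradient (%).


Formula: Gradient = rise / run * 100
Gradient = 25.6 / 298.6 * 100 = 8.6%

8.6


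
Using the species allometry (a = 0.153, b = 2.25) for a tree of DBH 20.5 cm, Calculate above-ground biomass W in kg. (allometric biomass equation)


Formula: W = a * DBH^b  (allometric power law)
DBH^b = 20.5^2.25 = 894.2237
W = 0.153 * 894.2237 = 136.8 kg

136.8


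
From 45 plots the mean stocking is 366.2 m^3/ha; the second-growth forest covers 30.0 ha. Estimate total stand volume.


Formula: Total Volume = Mean Volume per ha * Total Area
Total Volume = 366.2 m^3/ha * 30.0 ha
Total Volume = 10986 m^3

10986


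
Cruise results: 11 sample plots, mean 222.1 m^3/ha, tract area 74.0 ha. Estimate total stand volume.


Formula: Total Volume = Mean Volume per ha * Total Area
Total Volume = 222.1 m^3/ha * 74.0 ha
Total Volume = 16435 m^3

16435


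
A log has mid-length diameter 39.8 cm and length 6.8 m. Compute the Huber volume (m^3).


Huber: V = Am * L,  Am = pi*(Dm/200)^2
Am = pi*(39.8/200)^2 = 0.12441 m^2
V = 0.12441*6.8 = 0.846 m^3

0.846


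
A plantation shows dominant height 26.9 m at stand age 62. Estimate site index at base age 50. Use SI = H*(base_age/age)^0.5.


Formula: SI = H_dom * (base_age / age)^0.5
Age ratio = 50 / 62 = 0.80645
sqrt(age_ratio) = 0.89803
SI = 26.9 * 0.89803 = 24.2 m

24.2


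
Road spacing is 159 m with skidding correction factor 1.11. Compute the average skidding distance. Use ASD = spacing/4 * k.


Formula: ASD = (spacing / 4) * correction
Uncorrected distance = spacing / 4 = 159 / 4 = 39.75 m
ASD = 39.75 * 1.11 = 44 m

44


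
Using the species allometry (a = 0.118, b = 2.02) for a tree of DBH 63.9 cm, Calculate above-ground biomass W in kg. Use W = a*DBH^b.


Formula: W = a * DBH^b  (allometric power law)
DBH^b = 63.9^2.02 = 4437.2279
W = 0.118 * 4437.2279 = 523.6 kg

523.6


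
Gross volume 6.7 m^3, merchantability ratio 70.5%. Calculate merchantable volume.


Formula: MV = V_total * (merchantable_pct / 100)
Merchantable fraction = 70.5% / 100 = 0.705
MV = 6.7 m^3 * 0.705 = 4.724 m^3

4.724


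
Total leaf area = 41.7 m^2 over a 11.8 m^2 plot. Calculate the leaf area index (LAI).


Formula: LAI = total leaf area / ground area  (dimensionless)
LAI = 41.7 m^2 / 11.8 m^2
LAI = 3.53

3.53


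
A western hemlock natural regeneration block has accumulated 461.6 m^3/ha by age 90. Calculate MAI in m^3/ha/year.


Formula: MAI = Total Volume / Stand Age
MAI = 461.6 m^3/ha / 90 years
MAI = 5.13 m^3/ha/year

5.13


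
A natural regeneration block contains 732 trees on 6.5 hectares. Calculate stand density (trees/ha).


Formula: Stand Density = N_trees / Area_ha
Density = 732 trees / 6.5 ha
Density = 113 trees/ha

113


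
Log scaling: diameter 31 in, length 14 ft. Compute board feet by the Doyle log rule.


Doyle: BF = (D - 4)^2 * L / 16
Adjusted diameter = 31 - 4 = 27 in
(D-4)^2 = 27^2 = 729
BF = 729 * 14 / 16 = 638 BF

638


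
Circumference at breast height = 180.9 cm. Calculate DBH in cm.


Formula: DBH = C / pi
DBH = 180.9 / pi
pi = 3.14159...
DBH = 57.6 cm

57.6


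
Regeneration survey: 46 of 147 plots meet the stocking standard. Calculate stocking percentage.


Formula: Stocking % = stocked plots / total plots * 100
Stocking = 46 / 147 * 100
Stocking = 0.3129 * 100 = 31.3%

31.3


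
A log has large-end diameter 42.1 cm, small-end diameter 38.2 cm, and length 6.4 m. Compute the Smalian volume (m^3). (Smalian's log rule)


Smalian: V = (A1 + A2)/2 * L,  A = pi*(D/200)^2
A1 = pi*(42.1/200)^2 = 0.139205 m^2
A2 = pi*(38.2/200)^2 = 0.114608 m^2
V = (0.139205+0.114608)/2*6.4 = 0.8122 m^3

0.8122


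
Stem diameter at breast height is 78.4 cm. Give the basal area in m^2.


Formula: BA = pi * (DBH/2)^2 / 10000  (cm^2 to m^2)
Radius = DBH/2 = 78.4/2 = 39.2 cm
BA = pi * 39.2^2 / 10000
   = 4827.4969 cm^2 / 10000
   = 0.4827 m^2

0.4827


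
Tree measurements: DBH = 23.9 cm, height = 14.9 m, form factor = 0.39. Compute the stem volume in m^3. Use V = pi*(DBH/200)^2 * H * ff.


Formula: V = pi * (DBH/200)^2 * H * ff
Radius = DBH/200 = 23.9/200 = 0.1195 m
Radius^2 = 0.1195^2 = 0.01428025 m^2
V = pi * 0.01428025 * 14.9 * 0.39
V = 0.261 m^3

0.261


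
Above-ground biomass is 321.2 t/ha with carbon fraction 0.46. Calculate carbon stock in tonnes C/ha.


Formula: Carbon Stock = Biomass * Carbon Fraction
C = 321.2 t/ha * 0.46
C = 147.8 t C/ha

147.8


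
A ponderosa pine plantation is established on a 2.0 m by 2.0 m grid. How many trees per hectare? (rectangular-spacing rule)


Formula: TPH = 10000 m^2/ha / (spacing_x * spacing_y)
Area per tree = 2.0 m * 2.0 m = 4.0 m^2
TPH = 10000 / 4.0 = 2500 trees/ha

2500


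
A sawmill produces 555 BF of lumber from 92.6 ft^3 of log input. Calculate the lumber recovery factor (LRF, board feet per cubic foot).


Formula: LRF = Lumber Output (BF) / Log Input (ft^3)
LRF = 555 BF / 92.6 ft^3
LRF = 5.99 BF/ft^3

5.99


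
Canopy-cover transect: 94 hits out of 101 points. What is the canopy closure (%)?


Formula: Canopy closure = covered points / total points * 100
Closure = 94 / 101 * 100
Closure = 0.9307 * 100 = 93.1%

93.1


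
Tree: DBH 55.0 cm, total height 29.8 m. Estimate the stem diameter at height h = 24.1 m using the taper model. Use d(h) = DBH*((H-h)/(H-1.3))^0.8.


Taper: d(h) = DBH * ((H - h) / (H - 1.3))^0.8
Numerator = H - h = 29.8 - 24.1 = 5.7 m
Denominator = H - 1.3 = 29.8 - 1.3 = 28.5 m
Ratio = 5.7 / 28.5 = 0.2
d = 55.0 * 0.2^0.8 = 15.2 cm

15.2


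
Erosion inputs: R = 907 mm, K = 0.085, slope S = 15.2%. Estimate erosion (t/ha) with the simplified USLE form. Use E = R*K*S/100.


Formula: E = R * K * S / 100  (simplified USLE)
R * K = 907 * 0.085 = 77.095
E = 77.095 * 15.2 / 100 = 11.72 t/ha

11.72


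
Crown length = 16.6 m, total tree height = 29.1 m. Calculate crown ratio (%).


Formula: Crown Ratio = (Crown Length / Total Height) * 100
CR = (16.6 m / 29.1 m) * 100
CR = 0.5704 * 100 = 57.0%

57.0


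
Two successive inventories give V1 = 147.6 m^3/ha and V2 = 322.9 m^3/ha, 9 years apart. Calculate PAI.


Formula: PAI = (V_T2 - V_T1) / (T2 - T1)
Volume increment = 322.9 - 147.6 = 175.3 m^3/ha
PAI = 175.3 / 9 = 19.48 m^3/ha/year

19.48


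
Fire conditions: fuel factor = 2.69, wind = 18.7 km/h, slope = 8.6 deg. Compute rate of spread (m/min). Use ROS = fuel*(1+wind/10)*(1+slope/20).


Formula: ROS = fuel * (1 + wind/10) * (1 + slope/20)
Wind factor = 1 + 18.7/10 = 2.87
Slope factor = 1 + 8.6/20 = 1.43
ROS = 2.69 * 2.87 * 1.43 = 11.04 m/min

11.04


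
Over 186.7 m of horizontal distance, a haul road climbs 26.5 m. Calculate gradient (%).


Formula: Gradient = rise / run * 100
Gradient = 26.5 / 186.7 * 100 = 14.2%

14.2


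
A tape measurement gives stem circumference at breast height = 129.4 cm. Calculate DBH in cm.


Formula: DBH = C / pi
DBH = 129.4 / pi
pi = 3.14159...
DBH = 41.2 cm

41.2


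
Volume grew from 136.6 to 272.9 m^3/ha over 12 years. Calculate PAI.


Formula: PAI = (V_T2 - V_T1) / (T2 - T1)
Volume increment = 272.9 - 136.6 = 136.3 m^3/ha
PAI = 136.3 / 12 = 11.36 m^3/ha/year

11.36


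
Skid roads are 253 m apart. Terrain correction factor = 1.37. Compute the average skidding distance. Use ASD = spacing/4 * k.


Formula: ASD = (spacing / 4) * correction
Uncorrected distance = spacing / 4 = 253 / 4 = 63.25 m
ASD = 63.25 * 1.37 = 87 m

87


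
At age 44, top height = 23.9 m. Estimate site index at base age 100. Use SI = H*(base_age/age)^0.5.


Formula: SI = H_dom * (base_age / age)^0.5
Age ratio = 100 / 44 = 2.27273
sqrt(age_ratio) = 1.50756
SI = 23.9 * 1.50756 = 36.0 m

36.0


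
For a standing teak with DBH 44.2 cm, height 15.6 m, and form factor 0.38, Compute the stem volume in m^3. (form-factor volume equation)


Formula: V = pi * (DBH/200)^2 * H * ff
Radius = DBH/200 = 44.2/200 = 0.221 m
Radius^2 = 0.221^2 = 0.048841 m^2
V = pi * 0.048841 * 15.6 * 0.38
V = 0.91 m^3

0.91


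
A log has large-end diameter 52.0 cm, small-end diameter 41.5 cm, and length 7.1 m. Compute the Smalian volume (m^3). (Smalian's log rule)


Smalian: V = (A1 + A2)/2 * L,  A = pi*(D/200)^2
A1 = pi*(52.0/200)^2 = 0.212372 m^2
A2 = pi*(41.5/200)^2 = 0.135265 m^2
V = (0.212372+0.135265)/2*7.1 = 1.2341 m^3

1.2341


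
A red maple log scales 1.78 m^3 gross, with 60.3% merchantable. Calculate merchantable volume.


Formula: MV = V_total * (merchantable_pct / 100)
Merchantable fraction = 60.3% / 100 = 0.603
MV = 1.78 m^3 * 0.603 = 1.073 m^3

1.073


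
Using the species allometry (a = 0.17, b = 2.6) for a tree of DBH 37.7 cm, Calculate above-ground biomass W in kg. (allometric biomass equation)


Formula: W = a * DBH^b  (allometric power law)
DBH^b = 37.7^2.6 = 12545.4866
W = 0.17 * 12545.4866 = 2132.7 kg

2132.7


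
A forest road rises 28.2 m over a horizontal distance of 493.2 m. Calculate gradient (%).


Formula: Gradient = rise / run * 100
Gradient = 28.2 / 493.2 * 100 = 5.7%

5.7


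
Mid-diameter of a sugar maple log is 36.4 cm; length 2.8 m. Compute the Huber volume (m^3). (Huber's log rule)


Huber: V = Am * L,  Am = pi*(Dm/200)^2
Am = pi*(36.4/200)^2 = 0.104062 m^2
V = 0.104062*2.8 = 0.2914 m^3

0.2914


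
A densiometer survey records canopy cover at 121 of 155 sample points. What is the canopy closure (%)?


Formula: Canopy closure = covered points / total points * 100
Closure = 121 / 155 * 100
Closure = 0.7806 * 100 = 78.1%

78.1


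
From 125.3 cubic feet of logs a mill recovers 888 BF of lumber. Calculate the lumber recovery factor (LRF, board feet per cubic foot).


Formula: LRF = Lumber Output (BF) / Log Input (ft^3)
LRF = 888 BF / 125.3 ft^3
LRF = 7.09 BF/ft^3

7.09


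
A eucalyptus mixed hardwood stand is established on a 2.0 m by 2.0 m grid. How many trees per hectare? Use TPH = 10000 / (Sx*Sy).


Formula: TPH = 10000 m^2/ha / (spacing_x * spacing_y)
Area per tree = 2.0 m * 2.0 m = 4.0 m^2
TPH = 10000 / 4.0 = 2500 trees/ha

2500


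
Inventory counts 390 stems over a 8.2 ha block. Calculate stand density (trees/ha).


Formula: Stand Density = N_trees / Area_ha
Density = 390 trees / 8.2 ha
Density = 48 trees/ha

48


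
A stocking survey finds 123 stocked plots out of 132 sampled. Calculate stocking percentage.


Formula: Stocking % = stocked plots / total plots * 100
Stocking = 123 / 132 * 100
Stocking = 0.9318 * 100 = 93.2%

93.2


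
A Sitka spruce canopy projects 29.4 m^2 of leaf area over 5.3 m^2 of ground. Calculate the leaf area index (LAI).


Formula: LAI = total leaf area / ground area  (dimensionless)
LAI = 29.4 m^2 / 5.3 m^2
LAI = 5.55

5.55


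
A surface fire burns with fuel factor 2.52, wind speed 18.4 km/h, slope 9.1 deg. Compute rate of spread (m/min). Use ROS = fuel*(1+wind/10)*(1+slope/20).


Formula: ROS = fuel * (1 + wind/10) * (1 + slope/20)
Wind factor = 1 + 18.4/10 = 2.84
Slope factor = 1 + 9.1/20 = 1.455
ROS = 2.52 * 2.84 * 1.455 = 10.41 m/min

10.41


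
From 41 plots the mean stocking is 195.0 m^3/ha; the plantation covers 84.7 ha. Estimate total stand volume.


Formula: Total Volume = Mean Volume per ha * Total Area
Total Volume = 195.0 m^3/ha * 84.7 ha
Total Volume = 16517 m^3

16517


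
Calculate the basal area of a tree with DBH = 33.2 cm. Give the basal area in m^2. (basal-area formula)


Formula: BA = pi * (DBH/2)^2 / 10000  (cm^2 to m^2)
Radius = DBH/2 = 33.2/2 = 16.6 cm
BA = pi * 16.6^2 / 10000
   = 865.6973 cm^2 / 10000
   = 0.0866 m^2

0.0866


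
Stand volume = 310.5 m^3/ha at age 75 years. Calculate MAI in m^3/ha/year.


Formula: MAI = Total Volume / Stand Age
MAI = 310.5 m^3/ha / 75 years
MAI = 4.14 m^3/ha/year

4.14


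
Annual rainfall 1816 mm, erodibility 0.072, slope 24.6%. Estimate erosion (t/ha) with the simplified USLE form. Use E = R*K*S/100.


Formula: E = R * K * S / 100  (simplified USLE)
R * K = 1816 * 0.072 = 130.752
E = 130.752 * 24.6 / 100 = 32.16 t/ha

32.16


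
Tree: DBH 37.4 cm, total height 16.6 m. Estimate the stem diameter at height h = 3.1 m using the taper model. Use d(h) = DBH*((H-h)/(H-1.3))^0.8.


Taper: d(h) = DBH * ((H - h) / (H - 1.3))^0.8
Numerator = H - h = 16.6 - 3.1 = 13.5 m
Denominator = H - 1.3 = 16.6 - 1.3 = 15.3 m
Ratio = 13.5 / 15.3 = 0.88235
d = 37.4 * 0.88235^0.8 = 33.8 cm

33.8


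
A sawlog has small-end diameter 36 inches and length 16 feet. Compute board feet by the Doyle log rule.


Doyle: BF = (D - 4)^2 * L / 16
Adjusted diameter = 36 - 4 = 32 in
(D-4)^2 = 32^2 = 1024
BF = 1024 * 16 / 16 = 1024 BF

1024


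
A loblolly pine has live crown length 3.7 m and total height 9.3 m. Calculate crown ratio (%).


Formula: Crown Ratio = (Crown Length / Total Height) * 100
CR = (3.7 m / 9.3 m) * 100
CR = 0.3978 * 100 = 39.8%

39.8


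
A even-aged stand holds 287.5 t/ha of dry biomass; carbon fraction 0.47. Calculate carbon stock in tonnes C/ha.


Formula: Carbon Stock = Biomass * Carbon Fraction
C = 287.5 t/ha * 0.47
C = 135.1 t C/ha

135.1


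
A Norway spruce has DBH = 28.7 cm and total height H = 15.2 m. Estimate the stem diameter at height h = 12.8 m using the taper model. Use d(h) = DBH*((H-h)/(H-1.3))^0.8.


Taper: d(h) = DBH * ((H - h) / (H - 1.3))^0.8
Numerator = H - h = 15.2 - 12.8 = 2.4 m
Denominator = H - 1.3 = 15.2 - 1.3 = 13.9 m
Ratio = 2.4 / 13.9 = 0.17266
d = 28.7 * 0.17266^0.8 = 7.0 cm

7.0


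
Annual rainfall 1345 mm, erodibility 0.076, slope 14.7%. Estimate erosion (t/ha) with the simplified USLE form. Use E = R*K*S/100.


Formula: E = R * K * S / 100  (simplified USLE)
R * K = 1345 * 0.076 = 102.22
E = 102.22 * 14.7 / 100 = 15.03 t/ha

15.03


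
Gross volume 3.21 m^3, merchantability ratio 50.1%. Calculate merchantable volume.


Formula: MV = V_total * (merchantable_pct / 100)
Merchantable fraction = 50.1% / 100 = 0.501
MV = 3.21 m^3 * 0.501 = 1.608 m^3

1.608


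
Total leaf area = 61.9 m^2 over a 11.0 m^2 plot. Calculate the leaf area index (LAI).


Formula: LAI = total leaf area / ground area  (dimensionless)
LAI = 61.9 m^2 / 11.0 m^2
LAI = 5.63

5.63


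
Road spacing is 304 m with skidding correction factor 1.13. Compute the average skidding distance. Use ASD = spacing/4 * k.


Formula: ASD = (spacing / 4) * correction
Uncorrected distance = spacing / 4 = 304 / 4 = 76 m
ASD = 76 * 1.13 = 86 m

86


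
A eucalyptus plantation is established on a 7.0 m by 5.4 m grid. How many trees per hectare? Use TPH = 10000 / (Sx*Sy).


Formula: TPH = 10000 m^2/ha / (spacing_x * spacing_y)
Area per tree = 7.0 m * 5.4 m = 37.8 m^2
TPH = 10000 / 37.8 = 265 trees/ha

265


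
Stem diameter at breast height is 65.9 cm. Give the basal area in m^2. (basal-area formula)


Formula: BA = pi * (DBH/2)^2 / 10000  (cm^2 to m^2)
Radius = DBH/2 = 65.9/2 = 32.95 cm
BA = pi * 32.95^2 / 10000
   = 3410.835 cm^2 / 10000
   = 0.3411 m^2

0.3411


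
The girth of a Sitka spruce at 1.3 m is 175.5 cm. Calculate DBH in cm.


Formula: DBH = C / pi
DBH = 175.5 / pi
pi = 3.14159...
DBH = 55.9 cm

55.9


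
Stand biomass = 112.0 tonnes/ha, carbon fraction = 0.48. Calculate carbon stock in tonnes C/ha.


Formula: Carbon Stock = Biomass * Carbon Fraction
C = 112.0 t/ha * 0.48
C = 53.8 t C/ha

53.8


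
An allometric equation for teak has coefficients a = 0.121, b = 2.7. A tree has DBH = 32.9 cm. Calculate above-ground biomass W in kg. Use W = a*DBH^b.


Formula: W = a * DBH^b  (allometric power law)
DBH^b = 32.9^2.7 = 12486.1608
W = 0.121 * 12486.1608 = 1510.8 kg

1510.8


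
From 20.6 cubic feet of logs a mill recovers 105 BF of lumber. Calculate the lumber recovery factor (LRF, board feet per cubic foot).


Formula: LRF = Lumber Output (BF) / Log Input (ft^3)
LRF = 105 BF / 20.6 ft^3
LRF = 5.1 BF/ft^3

5.1


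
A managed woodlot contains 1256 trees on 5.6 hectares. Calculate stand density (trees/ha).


Formula: Stand Density = N_trees / Area_ha
Density = 1256 trees / 5.6 ha
Density = 224 trees/ha

224


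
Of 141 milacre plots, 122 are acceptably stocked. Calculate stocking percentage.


Formula: Stocking % = stocked plots / total plots * 100
Stocking = 122 / 141 * 100
Stocking = 0.8652 * 100 = 86.5%

86.5


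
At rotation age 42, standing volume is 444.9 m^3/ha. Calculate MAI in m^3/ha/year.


Formula: MAI = Total Volume / Stand Age
MAI = 444.9 m^3/ha / 42 years
MAI = 10.59 m^3/ha/year

10.59


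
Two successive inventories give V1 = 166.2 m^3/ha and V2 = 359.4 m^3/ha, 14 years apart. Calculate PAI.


Formula: PAI = (V_T2 - V_T1) / (T2 - T1)
Volume increment = 359.4 - 166.2 = 193.2 m^3/ha
PAI = 193.2 / 14 = 13.8 m^3/ha/year

13.8


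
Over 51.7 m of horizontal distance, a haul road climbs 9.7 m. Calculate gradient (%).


Formula: Gradient = rise / run * 100
Gradient = 9.7 / 51.7 * 100 = 18.8%

18.8


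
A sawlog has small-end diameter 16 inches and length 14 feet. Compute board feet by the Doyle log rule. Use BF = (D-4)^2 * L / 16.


Doyle: BF = (D - 4)^2 * L / 16
Adjusted diameter = 16 - 4 = 12 in
(D-4)^2 = 12^2 = 144
BF = 144 * 14 / 16 = 126 BF

126


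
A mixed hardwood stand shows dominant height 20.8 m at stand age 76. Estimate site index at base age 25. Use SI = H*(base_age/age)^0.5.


Formula: SI = H_dom * (base_age / age)^0.5
Age ratio = 25 / 76 = 0.32895
sqrt(age_ratio) = 0.57354
SI = 20.8 * 0.57354 = 11.9 m

11.9


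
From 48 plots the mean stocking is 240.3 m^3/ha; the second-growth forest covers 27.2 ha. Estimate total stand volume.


Formula: Total Volume = Mean Volume per ha * Total Area
Total Volume = 240.3 m^3/ha * 27.2 ha
Total Volume = 6536 m^3

6536


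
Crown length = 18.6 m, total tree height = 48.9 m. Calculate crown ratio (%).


Formula: Crown Ratio = (Crown Length / Total Height) * 100
CR = (18.6 m / 48.9 m) * 100
CR = 0.3804 * 100 = 38.0%

38.0


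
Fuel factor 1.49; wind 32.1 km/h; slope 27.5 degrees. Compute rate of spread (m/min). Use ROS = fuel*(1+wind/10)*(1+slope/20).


Formula: ROS = fuel * (1 + wind/10) * (1 + slope/20)
Wind factor = 1 + 32.1/10 = 4.21
Slope factor = 1 + 27.5/20 = 2.375
ROS = 1.49 * 4.21 * 2.375 = 14.9 m/min

14.9


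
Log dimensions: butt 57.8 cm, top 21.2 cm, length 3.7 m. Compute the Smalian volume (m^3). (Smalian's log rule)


Smalian: V = (A1 + A2)/2 * L,  A = pi*(D/200)^2
A1 = pi*(57.8/200)^2 = 0.262389 m^2
A2 = pi*(21.2/200)^2 = 0.035299 m^2
V = (0.262389+0.035299)/2*3.7 = 0.5507 m^3

0.5507


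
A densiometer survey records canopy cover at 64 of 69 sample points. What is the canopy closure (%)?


Formula: Canopy closure = covered points / total points * 100
Closure = 64 / 69 * 100
Closure = 0.9275 * 100 = 92.8%

92.8


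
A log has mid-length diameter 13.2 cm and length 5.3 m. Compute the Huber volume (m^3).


Huber: V = Am * L,  Am = pi*(Dm/200)^2
Am = pi*(13.2/200)^2 = 0.013685 m^2
V = 0.013685*5.3 = 0.0725 m^3

0.0725


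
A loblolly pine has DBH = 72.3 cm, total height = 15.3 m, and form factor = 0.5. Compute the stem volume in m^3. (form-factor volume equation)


Formula: V = pi * (DBH/200)^2 * H * ff
Radius = DBH/200 = 72.3/200 = 0.3615 m
Radius^2 = 0.3615^2 = 0.13068225 m^2
V = pi * 0.13068225 * 15.3 * 0.5
V = 3.141 m^3

3.141


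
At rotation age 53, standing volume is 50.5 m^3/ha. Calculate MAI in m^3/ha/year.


Formula: MAI = Total Volume / Stand Age
MAI = 50.5 m^3/ha / 53 years
MAI = 0.95 m^3/ha/year

0.95


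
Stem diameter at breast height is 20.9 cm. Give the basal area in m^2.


Formula: BA = pi * (DBH/2)^2 / 10000  (cm^2 to m^2)
Radius = DBH/2 = 20.9/2 = 10.45 cm
BA = pi * 10.45^2 / 10000
   = 343.0698 cm^2 / 10000
   = 0.0343 m^2

0.0343


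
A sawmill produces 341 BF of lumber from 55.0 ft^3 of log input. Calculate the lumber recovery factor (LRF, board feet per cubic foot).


Formula: LRF = Lumber Output (BF) / Log Input (ft^3)
LRF = 341 BF / 55.0 ft^3
LRF = 6.2 BF/ft^3

6.2


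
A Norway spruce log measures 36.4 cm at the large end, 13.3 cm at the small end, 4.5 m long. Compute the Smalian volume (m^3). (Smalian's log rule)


Smalian: V = (A1 + A2)/2 * L,  A = pi*(D/200)^2
A1 = pi*(36.4/200)^2 = 0.104062 m^2
A2 = pi*(13.3/200)^2 = 0.013893 m^2
V = (0.104062+0.013893)/2*4.5 = 0.2654 m^3

0.2654


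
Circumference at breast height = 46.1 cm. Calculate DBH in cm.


Formula: DBH = C / pi
DBH = 46.1 / pi
pi = 3.14159...
DBH = 14.7 cm

14.7


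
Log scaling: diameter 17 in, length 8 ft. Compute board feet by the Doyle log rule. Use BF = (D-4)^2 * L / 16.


Doyle: BF = (D - 4)^2 * L / 16
Adjusted diameter = 17 - 4 = 13 in
(D-4)^2 = 13^2 = 169
BF = 169 * 8 / 16 = 85 BF

85


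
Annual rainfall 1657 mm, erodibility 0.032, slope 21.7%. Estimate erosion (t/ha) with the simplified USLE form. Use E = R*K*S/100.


Formula: E = R * K * S / 100  (simplified USLE)
R * K = 1657 * 0.032 = 53.024
E = 53.024 * 21.7 / 100 = 11.51 t/ha

11.51


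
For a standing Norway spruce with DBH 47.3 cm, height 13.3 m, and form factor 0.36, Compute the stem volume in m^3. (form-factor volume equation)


Formula: V = pi * (DBH/200)^2 * H * ff
Radius = DBH/200 = 47.3/200 = 0.2365 m
Radius^2 = 0.2365^2 = 0.05593225 m^2
V = pi * 0.05593225 * 13.3 * 0.36
V = 0.841 m^3

0.841


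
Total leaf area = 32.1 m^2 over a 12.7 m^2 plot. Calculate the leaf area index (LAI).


Formula: LAI = total leaf area / ground area  (dimensionless)
LAI = 32.1 m^2 / 12.7 m^2
LAI = 2.53

2.53


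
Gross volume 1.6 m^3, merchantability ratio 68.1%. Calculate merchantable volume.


Formula: MV = V_total * (merchantable_pct / 100)
Merchantable fraction = 68.1% / 100 = 0.681
MV = 1.6 m^3 * 0.681 = 1.09 m^3

1.09


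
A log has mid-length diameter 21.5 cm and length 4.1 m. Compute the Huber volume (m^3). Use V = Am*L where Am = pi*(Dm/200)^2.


Huber: V = Am * L,  Am = pi*(Dm/200)^2
Am = pi*(21.5/200)^2 = 0.036305 m^2
V = 0.036305*4.1 = 0.1489 m^3

0.1489


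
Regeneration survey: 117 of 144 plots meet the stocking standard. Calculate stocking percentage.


Formula: Stocking % = stocked plots / total plots * 100
Stocking = 117 / 144 * 100
Stocking = 0.8125 * 100 = 81.3%

81.3


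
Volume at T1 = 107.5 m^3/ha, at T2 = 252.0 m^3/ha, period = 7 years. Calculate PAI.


Formula: PAI = (V_T2 - V_T1) / (T2 - T1)
Volume increment = 252.0 - 107.5 = 144.5 m^3/ha
PAI = 144.5 / 7 = 20.64 m^3/ha/year

20.64


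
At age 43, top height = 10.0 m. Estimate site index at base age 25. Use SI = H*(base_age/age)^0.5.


Formula: SI = H_dom * (base_age / age)^0.5
Age ratio = 25 / 43 = 0.5814
sqrt(age_ratio) = 0.76249
SI = 10.0 * 0.76249 = 7.6 m

7.6


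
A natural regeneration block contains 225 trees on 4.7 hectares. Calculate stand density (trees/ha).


Formula: Stand Density = N_trees / Area_ha
Density = 225 trees / 4.7 ha
Density = 48 trees/ha

48


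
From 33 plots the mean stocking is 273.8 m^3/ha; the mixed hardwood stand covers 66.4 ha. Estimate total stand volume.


Formula: Total Volume = Mean Volume per ha * Total Area
Total Volume = 273.8 m^3/ha * 66.4 ha
Total Volume = 18180 m^3

18180


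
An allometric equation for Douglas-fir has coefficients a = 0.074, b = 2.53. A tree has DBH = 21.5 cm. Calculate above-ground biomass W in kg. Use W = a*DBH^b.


Formula: W = a * DBH^b  (allometric power law)
DBH^b = 21.5^2.53 = 2350.0078
W = 0.074 * 2350.0078 = 173.9 kg

173.9


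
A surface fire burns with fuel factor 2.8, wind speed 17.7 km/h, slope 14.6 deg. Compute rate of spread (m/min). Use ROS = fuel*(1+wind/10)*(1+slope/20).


Formula: ROS = fuel * (1 + wind/10) * (1 + slope/20)
Wind factor = 1 + 17.7/10 = 2.77
Slope factor = 1 + 14.6/20 = 1.73
ROS = 2.8 * 2.77 * 1.73 = 13.42 m/min

13.42


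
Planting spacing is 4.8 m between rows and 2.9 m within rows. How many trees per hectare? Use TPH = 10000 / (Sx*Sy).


Formula: TPH = 10000 m^2/ha / (spacing_x * spacing_y)
Area per tree = 4.8 m * 2.9 m = 13.92 m^2
TPH = 10000 / 13.92 = 718 trees/ha

718


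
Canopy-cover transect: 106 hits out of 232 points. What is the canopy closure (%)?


Formula: Canopy closure = covered points / total points * 100
Closure = 106 / 232 * 100
Closure = 0.4569 * 100 = 45.7%

45.7


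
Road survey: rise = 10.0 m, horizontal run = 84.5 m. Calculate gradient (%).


Formula: Gradient = rise / run * 100
Gradient = 10.0 / 84.5 * 100 = 11.8%

11.8


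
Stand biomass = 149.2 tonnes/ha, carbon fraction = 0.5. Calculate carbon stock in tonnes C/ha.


Formula: Carbon Stock = Biomass * Carbon Fraction
C = 149.2 t/ha * 0.5
C = 74.6 t C/ha

74.6


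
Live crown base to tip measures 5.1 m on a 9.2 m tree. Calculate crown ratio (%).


Formula: Crown Ratio = (Crown Length / Total Height) * 100
CR = (5.1 m / 9.2 m) * 100
CR = 0.5543 * 100 = 55.4%

55.4


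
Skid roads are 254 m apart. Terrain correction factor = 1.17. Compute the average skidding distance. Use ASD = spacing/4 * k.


Formula: ASD = (spacing / 4) * correction
Uncorrected distance = spacing / 4 = 254 / 4 = 63.5 m
ASD = 63.5 * 1.17 = 74 m

74


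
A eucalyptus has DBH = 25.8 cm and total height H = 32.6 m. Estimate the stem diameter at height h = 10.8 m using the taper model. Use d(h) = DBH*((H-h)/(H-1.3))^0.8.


Taper: d(h) = DBH * ((H - h) / (H - 1.3))^0.8
Numerator = H - h = 32.6 - 10.8 = 21.8 m
Denominator = H - 1.3 = 32.6 - 1.3 = 31.3 m
Ratio = 21.8 / 31.3 = 0.69649
d = 25.8 * 0.69649^0.8 = 19.3 cm

19.3


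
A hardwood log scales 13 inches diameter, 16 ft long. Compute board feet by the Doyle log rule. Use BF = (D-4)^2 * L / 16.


Doyle: BF = (D - 4)^2 * L / 16
Adjusted diameter = 13 - 4 = 9 in
(D-4)^2 = 9^2 = 81
BF = 81 * 16 / 16 = 81 BF

81


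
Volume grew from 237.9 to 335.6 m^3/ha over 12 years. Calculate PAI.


Formula: PAI = (V_T2 - V_T1) / (T2 - T1)
Volume increment = 335.6 - 237.9 = 97.7 m^3/ha
PAI = 97.7 / 12 = 8.14 m^3/ha/year

8.14


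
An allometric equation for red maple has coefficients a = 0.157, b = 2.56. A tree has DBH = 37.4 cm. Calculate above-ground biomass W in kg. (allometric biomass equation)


Formula: W = a * DBH^b  (allometric power law)
DBH^b = 37.4^2.56 = 10630.4415
W = 0.157 * 10630.4415 = 1669.0 kg

1669.0


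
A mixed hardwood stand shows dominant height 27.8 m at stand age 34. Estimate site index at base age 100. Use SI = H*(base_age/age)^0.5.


Formula: SI = H_dom * (base_age / age)^0.5
Age ratio = 100 / 34 = 2.94118
sqrt(age_ratio) = 1.71499
SI = 27.8 * 1.71499 = 47.7 m

47.7


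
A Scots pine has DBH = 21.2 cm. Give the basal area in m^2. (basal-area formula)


Formula: BA = pi * (DBH/2)^2 / 10000  (cm^2 to m^2)
Radius = DBH/2 = 21.2/2 = 10.6 cm
BA = pi * 10.6^2 / 10000
   = 352.9894 cm^2 / 10000
   = 0.0353 m^2

0.0353


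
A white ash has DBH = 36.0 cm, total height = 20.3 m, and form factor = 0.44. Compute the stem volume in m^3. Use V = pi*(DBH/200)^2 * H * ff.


Formula: V = pi * (DBH/200)^2 * H * ff
Radius = DBH/200 = 36.0/200 = 0.18 m
Radius^2 = 0.18^2 = 0.0324 m^2
V = pi * 0.0324 * 20.3 * 0.44
V = 0.909 m^3

0.909


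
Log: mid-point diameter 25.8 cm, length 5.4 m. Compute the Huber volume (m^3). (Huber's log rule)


Huber: V = Am * L,  Am = pi*(Dm/200)^2
Am = pi*(25.8/200)^2 = 0.052279 m^2
V = 0.052279*5.4 = 0.2823 m^3

0.2823
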